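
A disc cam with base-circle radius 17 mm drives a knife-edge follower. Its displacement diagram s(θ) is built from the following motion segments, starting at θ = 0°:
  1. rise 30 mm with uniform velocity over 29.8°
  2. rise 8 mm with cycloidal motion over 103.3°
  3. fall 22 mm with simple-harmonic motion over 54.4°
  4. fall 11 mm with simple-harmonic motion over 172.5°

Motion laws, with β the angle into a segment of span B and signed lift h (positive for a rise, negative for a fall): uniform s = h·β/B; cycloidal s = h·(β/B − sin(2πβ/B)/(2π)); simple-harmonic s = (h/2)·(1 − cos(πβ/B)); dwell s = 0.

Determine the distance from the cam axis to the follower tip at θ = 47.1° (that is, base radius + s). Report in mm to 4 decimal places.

seg 1 [0°–29.8°] uniform, h=30: full span → s += 30 → s = 30.0000
seg 2 [29.8°–133.1°] cycloidal, h=8: θ=47.1° here. β=17.3, B=103.3. 8·(0.1675 − sin(2π·0.1675)/(2π)) = 0.2339 → s = 30.2339
radial distance = base radius + s = 17 + 30.2339 = 47.2339

47.2339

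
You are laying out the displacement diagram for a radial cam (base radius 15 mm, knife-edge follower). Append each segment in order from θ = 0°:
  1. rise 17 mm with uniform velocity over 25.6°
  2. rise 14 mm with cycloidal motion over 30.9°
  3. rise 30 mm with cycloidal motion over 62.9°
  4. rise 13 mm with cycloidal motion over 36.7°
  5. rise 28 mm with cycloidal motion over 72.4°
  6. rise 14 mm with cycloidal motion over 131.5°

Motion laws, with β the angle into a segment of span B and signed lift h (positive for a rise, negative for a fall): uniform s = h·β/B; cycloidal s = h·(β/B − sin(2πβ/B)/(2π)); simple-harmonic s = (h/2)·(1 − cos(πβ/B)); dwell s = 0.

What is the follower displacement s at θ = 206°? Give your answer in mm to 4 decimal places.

seg 1 [0°–25.6°] uniform, h=17: full span → s += 17 → s = 17.0000
seg 2 [25.6°–56.5°] cycloidal, h=14: full span → s += 14 → s = 31.0000
seg 3 [56.5°–119.4°] cycloidal, h=30: full span → s += 30 → s = 61.0000
seg 4 [119.4°–156.1°] cycloidal, h=13: full span → s += 13 → s = 74.0000
seg 5 [156.1°–228.5°] cycloidal, h=28: θ=206° here. β=49.9, B=72.4. 28·(0.6892 − sin(2π·0.6892)/(2π)) = 23.4337 → s = 97.4337

97.4337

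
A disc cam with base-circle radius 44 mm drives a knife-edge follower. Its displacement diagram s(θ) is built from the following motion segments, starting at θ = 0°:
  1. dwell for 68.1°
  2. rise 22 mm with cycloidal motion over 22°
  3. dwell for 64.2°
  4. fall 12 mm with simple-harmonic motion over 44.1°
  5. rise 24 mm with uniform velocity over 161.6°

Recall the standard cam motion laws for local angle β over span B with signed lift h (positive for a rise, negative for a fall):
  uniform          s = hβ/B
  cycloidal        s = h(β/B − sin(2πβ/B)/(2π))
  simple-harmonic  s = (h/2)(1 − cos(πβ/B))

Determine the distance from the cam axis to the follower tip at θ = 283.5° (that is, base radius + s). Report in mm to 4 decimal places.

seg 1 [0°–68.1°] dwell: s stays 0.0000
seg 2 [68.1°–90.1°] cycloidal, h=22: full span → s += 22 → s = 22.0000
seg 3 [90.1°–154.3°] dwell: s stays 22.0000
seg 4 [154.3°–198.4°] simple-harmonic, h=-12: full span → s += -12 → s = 10.0000
seg 5 [198.4°–360°] uniform, h=24: θ=283.5° here. β=85.1, B=161.6. 24·85.1/161.6 = 12.6386 → s = 22.6386
radial distance = base radius + s = 44 + 22.6386 = 66.6386

66.6386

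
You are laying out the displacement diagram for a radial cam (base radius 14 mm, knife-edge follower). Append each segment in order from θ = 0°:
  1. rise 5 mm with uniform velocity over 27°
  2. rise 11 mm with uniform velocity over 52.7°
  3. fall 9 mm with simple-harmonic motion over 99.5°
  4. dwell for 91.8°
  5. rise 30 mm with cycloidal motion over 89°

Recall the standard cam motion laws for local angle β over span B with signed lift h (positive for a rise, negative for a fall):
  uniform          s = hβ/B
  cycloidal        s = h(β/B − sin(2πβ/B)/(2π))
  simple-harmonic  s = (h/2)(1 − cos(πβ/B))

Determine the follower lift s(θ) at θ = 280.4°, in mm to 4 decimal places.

seg 1 [0°–27°] uniform, h=5: full span → s += 5 → s = 5.0000
seg 2 [27°–79.7°] uniform, h=11: full span → s += 11 → s = 16.0000
seg 3 [79.7°–179.2°] simple-harmonic, h=-9: full span → s += -9 → s = 7.0000
seg 4 [179.2°–271°] dwell: s stays 7.0000
seg 5 [271°–360°] cycloidal, h=30: θ=280.4° here. β=9.4, B=89. 30·(0.1056 − sin(2π·0.1056)/(2π)) = 0.2275 → s = 7.2275

7.2275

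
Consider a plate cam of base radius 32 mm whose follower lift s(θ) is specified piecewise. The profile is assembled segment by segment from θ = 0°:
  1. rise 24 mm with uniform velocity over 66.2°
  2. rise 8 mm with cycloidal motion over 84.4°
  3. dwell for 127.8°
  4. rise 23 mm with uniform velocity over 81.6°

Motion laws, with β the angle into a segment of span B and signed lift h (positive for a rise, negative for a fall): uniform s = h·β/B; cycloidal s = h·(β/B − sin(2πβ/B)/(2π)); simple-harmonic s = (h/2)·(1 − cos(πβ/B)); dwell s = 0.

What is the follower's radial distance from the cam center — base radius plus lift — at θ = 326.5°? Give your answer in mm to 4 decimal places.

seg 1 [0°–66.2°] uniform, h=24: full span → s += 24 → s = 24.0000
seg 2 [66.2°–150.6°] cycloidal, h=8: full span → s += 8 → s = 32.0000
seg 3 [150.6°–278.4°] dwell: s stays 32.0000
seg 4 [278.4°–360°] uniform, h=23: θ=326.5° here. β=48.1, B=81.6. 23·48.1/81.6 = 13.5576 → s = 45.5576
radial distance = base radius + s = 32 + 45.5576 = 77.5576

77.5576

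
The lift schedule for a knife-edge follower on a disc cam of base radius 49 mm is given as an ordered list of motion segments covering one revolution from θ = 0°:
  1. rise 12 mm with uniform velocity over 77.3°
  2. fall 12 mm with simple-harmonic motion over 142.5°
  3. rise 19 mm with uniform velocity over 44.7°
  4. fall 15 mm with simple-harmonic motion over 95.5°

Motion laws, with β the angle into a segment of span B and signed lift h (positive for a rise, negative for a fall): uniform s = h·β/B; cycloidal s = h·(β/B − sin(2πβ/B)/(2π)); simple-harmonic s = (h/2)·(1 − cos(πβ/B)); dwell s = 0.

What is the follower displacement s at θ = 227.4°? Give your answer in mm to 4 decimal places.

seg 1 [0°–77.3°] uniform, h=12: full span → s += 12 → s = 12.0000
seg 2 [77.3°–219.8°] simple-harmonic, h=-12: full span → s += -12 → s = 0.0000
seg 3 [219.8°–264.5°] uniform, h=19: θ=227.4° here. β=7.6, B=44.7. 19·7.6/44.7 = 3.2304 → s = 3.2304

3.2304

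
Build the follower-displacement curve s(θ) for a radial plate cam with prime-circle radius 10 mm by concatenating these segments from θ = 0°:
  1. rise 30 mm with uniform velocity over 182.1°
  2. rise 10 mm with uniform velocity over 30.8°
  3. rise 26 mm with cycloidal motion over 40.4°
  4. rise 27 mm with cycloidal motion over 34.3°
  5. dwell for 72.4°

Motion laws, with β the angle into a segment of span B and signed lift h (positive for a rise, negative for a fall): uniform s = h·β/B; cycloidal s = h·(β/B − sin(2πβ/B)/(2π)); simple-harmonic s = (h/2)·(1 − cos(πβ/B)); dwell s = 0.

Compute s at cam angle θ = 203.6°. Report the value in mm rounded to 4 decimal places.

seg 1 [0°–182.1°] uniform, h=30: full span → s += 30 → s = 30.0000
seg 2 [182.1°–212.9°] uniform, h=10: θ=203.6° here. β=21.5, B=30.8. 10·21.5/30.8 = 6.9805 → s = 36.9805

36.9805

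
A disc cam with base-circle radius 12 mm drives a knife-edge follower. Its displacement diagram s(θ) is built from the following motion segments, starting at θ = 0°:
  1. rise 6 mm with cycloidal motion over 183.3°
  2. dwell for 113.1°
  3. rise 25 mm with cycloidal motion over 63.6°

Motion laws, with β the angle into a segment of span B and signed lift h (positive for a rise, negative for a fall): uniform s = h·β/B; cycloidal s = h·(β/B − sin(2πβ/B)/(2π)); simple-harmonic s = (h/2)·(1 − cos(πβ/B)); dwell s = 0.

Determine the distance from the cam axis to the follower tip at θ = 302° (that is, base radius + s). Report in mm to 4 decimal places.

seg 1 [0°–183.3°] cycloidal, h=6: full span → s += 6 → s = 6.0000
seg 2 [183.3°–296.4°] dwell: s stays 6.0000
seg 3 [296.4°–360°] cycloidal, h=25: θ=302° here. β=5.6, B=63.6. 25·(0.0881 − sin(2π·0.0881)/(2π)) = 0.1106 → s = 6.1106
radial distance = base radius + s = 12 + 6.1106 = 18.1106

18.1106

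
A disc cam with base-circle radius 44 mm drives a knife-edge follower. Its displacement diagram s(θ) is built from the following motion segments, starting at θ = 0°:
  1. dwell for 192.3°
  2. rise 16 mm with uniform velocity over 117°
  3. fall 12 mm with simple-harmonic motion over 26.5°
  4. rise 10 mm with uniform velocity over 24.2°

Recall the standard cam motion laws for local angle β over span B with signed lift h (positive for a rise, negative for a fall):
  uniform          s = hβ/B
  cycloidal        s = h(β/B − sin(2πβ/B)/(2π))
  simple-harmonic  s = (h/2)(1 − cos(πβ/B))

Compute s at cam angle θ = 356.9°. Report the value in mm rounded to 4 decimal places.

seg 1 [0°–192.3°] dwell: s stays 0.0000
seg 2 [192.3°–309.3°] uniform, h=16: full span → s += 16 → s = 16.0000
seg 3 [309.3°–335.8°] simple-harmonic, h=-12: full span → s += -12 → s = 4.0000
seg 4 [335.8°–360°] uniform, h=10: θ=356.9° here. β=21.1, B=24.2. 10·21.1/24.2 = 8.7190 → s = 12.7190

12.7190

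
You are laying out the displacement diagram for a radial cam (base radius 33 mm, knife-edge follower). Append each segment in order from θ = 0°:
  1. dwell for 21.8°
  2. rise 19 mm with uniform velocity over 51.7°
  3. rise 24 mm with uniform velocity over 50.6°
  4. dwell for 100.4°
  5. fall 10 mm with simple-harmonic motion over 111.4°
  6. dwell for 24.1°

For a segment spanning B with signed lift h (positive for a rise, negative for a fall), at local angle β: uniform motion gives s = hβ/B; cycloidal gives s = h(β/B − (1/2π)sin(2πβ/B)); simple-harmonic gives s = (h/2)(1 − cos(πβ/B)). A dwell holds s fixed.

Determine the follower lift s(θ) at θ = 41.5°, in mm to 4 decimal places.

seg 1 [0°–21.8°] dwell: s stays 0.0000
seg 2 [21.8°–73.5°] uniform, h=19: θ=41.5° here. β=19.7, B=51.7. 19·19.7/51.7 = 7.2398 → s = 7.2398

7.2398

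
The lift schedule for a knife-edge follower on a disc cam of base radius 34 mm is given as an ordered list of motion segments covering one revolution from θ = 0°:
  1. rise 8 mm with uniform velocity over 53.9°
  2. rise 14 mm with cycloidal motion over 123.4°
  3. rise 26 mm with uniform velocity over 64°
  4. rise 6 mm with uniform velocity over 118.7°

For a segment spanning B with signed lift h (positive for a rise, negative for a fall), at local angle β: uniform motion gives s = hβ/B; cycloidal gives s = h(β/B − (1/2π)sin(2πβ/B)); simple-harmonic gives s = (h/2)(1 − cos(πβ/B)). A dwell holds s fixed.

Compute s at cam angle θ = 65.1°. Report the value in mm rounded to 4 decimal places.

seg 1 [0°–53.9°] uniform, h=8: full span → s += 8 → s = 8.0000
seg 2 [53.9°–177.3°] cycloidal, h=14: θ=65.1° here. β=11.2, B=123.4. 14·(0.0908 − sin(2π·0.0908)/(2π)) = 0.0678 → s = 8.0678

8.0678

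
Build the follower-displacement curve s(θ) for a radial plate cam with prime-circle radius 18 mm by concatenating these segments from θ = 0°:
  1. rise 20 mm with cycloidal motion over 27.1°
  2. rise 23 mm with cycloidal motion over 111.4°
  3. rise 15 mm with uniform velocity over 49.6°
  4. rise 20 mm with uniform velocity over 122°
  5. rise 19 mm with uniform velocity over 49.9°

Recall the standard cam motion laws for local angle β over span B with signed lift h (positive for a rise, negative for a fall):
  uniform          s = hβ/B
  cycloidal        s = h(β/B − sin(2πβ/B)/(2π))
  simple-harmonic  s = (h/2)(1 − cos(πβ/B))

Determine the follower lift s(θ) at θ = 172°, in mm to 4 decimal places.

seg 1 [0°–27.1°] cycloidal, h=20: full span → s += 20 → s = 20.0000
seg 2 [27.1°–138.5°] cycloidal, h=23: full span → s += 23 → s = 43.0000
seg 3 [138.5°–188.1°] uniform, h=15: θ=172° here. β=33.5, B=49.6. 15·33.5/49.6 = 10.1310 → s = 53.1310

53.1310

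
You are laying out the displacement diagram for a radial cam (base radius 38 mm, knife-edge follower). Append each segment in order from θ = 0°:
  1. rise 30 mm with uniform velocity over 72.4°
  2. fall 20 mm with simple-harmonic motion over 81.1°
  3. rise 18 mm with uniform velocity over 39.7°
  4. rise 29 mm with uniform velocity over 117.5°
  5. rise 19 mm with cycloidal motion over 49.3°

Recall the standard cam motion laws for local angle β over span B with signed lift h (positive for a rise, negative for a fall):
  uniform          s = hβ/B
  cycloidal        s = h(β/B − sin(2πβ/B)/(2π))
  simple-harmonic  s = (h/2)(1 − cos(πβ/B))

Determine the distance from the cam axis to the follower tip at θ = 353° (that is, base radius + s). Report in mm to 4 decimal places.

seg 1 [0°–72.4°] uniform, h=30: full span → s += 30 → s = 30.0000
seg 2 [72.4°–153.5°] simple-harmonic, h=-20: full span → s += -20 → s = 10.0000
seg 3 [153.5°–193.2°] uniform, h=18: full span → s += 18 → s = 28.0000
seg 4 [193.2°–310.7°] uniform, h=29: full span → s += 29 → s = 57.0000
seg 5 [310.7°–360°] cycloidal, h=19: θ=353° here. β=42.3, B=49.3. 19·(0.8580 − sin(2π·0.8580)/(2π)) = 18.6561 → s = 75.6561
radial distance = base radius + s = 38 + 75.6561 = 113.6561

113.6561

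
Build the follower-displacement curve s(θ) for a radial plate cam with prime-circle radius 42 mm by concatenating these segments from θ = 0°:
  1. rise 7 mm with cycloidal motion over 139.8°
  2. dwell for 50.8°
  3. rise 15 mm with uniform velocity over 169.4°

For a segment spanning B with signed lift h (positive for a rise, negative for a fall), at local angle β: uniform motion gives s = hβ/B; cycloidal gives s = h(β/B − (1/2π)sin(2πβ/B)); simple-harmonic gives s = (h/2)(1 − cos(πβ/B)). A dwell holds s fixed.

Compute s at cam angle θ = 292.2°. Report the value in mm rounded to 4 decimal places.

seg 1 [0°–139.8°] cycloidal, h=7: full span → s += 7 → s = 7.0000
seg 2 [139.8°–190.6°] dwell: s stays 7.0000
seg 3 [190.6°–360°] uniform, h=15: θ=292.2° here. β=101.6, B=169.4. 15·101.6/169.4 = 8.9965 → s = 15.9965

15.9965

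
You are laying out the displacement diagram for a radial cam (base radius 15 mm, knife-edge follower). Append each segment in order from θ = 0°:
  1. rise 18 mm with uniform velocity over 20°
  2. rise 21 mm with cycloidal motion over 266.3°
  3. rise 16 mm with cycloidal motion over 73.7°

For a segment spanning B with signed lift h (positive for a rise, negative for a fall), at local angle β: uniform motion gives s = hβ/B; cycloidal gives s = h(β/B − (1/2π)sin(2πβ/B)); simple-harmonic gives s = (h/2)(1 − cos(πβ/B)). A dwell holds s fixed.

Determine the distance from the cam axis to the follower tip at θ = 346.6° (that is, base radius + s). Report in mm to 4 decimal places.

seg 1 [0°–20°] uniform, h=18: full span → s += 18 → s = 18.0000
seg 2 [20°–286.3°] cycloidal, h=21: full span → s += 21 → s = 39.0000
seg 3 [286.3°–360°] cycloidal, h=16: θ=346.6° here. β=60.3, B=73.7. 16·(0.8182 − sin(2π·0.8182)/(2π)) = 15.4073 → s = 54.4073
radial distance = base radius + s = 15 + 54.4073 = 69.4073

69.4073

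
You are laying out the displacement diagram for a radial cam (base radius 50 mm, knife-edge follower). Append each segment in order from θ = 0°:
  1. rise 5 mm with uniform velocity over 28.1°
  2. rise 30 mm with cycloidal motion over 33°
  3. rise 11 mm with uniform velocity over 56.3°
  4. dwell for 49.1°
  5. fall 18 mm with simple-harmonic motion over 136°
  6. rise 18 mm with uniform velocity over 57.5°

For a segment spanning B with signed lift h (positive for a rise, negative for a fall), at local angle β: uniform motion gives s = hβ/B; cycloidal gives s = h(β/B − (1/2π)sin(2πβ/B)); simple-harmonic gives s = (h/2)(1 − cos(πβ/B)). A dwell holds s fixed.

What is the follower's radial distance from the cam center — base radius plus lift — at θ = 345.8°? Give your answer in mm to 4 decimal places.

seg 1 [0°–28.1°] uniform, h=5: full span → s += 5 → s = 5.0000
seg 2 [28.1°–61.1°] cycloidal, h=30: full span → s += 30 → s = 35.0000
seg 3 [61.1°–117.4°] uniform, h=11: full span → s += 11 → s = 46.0000
seg 4 [117.4°–166.5°] dwell: s stays 46.0000
seg 5 [166.5°–302.5°] simple-harmonic, h=-18: full span → s += -18 → s = 28.0000
seg 6 [302.5°–360°] uniform, h=18: θ=345.8° here. β=43.3, B=57.5. 18·43.3/57.5 = 13.5548 → s = 41.5548
radial distance = base radius + s = 50 + 41.5548 = 91.5548

91.5548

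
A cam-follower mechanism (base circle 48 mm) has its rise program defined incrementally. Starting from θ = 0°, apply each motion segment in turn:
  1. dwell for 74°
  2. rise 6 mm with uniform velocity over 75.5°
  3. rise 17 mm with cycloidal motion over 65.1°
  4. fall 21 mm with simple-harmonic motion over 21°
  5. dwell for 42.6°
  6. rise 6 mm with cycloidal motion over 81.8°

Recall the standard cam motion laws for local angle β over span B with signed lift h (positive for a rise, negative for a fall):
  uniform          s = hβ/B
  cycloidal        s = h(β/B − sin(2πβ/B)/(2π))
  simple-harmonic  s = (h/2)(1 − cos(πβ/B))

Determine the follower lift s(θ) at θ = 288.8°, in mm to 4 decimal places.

seg 1 [0°–74°] dwell: s stays 0.0000
seg 2 [74°–149.5°] uniform, h=6: full span → s += 6 → s = 6.0000
seg 3 [149.5°–214.6°] cycloidal, h=17: full span → s += 17 → s = 23.0000
seg 4 [214.6°–235.6°] simple-harmonic, h=-21: full span → s += -21 → s = 2.0000
seg 5 [235.6°–278.2°] dwell: s stays 2.0000
seg 6 [278.2°–360°] cycloidal, h=6: θ=288.8° here. β=10.6, B=81.8. 6·(0.1296 − sin(2π·0.1296)/(2π)) = 0.0831 → s = 2.0831

2.0831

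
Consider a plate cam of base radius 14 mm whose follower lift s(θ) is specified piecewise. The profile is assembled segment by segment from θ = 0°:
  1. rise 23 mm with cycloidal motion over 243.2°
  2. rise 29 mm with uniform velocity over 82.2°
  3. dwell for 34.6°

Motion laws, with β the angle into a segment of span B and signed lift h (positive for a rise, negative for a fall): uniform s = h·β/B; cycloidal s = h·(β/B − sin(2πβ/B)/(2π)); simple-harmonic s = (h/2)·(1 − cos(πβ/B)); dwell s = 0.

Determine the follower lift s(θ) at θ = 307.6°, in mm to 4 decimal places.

seg 1 [0°–243.2°] cycloidal, h=23: full span → s += 23 → s = 23.0000
seg 2 [243.2°–325.4°] uniform, h=29: θ=307.6° here. β=64.4, B=82.2. 29·64.4/82.2 = 22.7202 → s = 45.7202

45.7202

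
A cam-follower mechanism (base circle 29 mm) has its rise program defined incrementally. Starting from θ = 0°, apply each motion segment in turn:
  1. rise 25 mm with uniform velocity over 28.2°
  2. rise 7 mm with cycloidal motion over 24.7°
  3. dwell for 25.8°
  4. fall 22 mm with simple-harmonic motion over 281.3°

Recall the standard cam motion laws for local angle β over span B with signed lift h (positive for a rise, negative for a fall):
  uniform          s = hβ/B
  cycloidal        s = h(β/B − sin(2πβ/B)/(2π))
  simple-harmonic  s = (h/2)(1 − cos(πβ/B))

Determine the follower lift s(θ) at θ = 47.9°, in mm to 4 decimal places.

seg 1 [0°–28.2°] uniform, h=25: full span → s += 25 → s = 25.0000
seg 2 [28.2°–52.9°] cycloidal, h=7: θ=47.9° here. β=19.7, B=24.7. 7·(0.7976 − sin(2π·0.7976)/(2π)) = 6.6477 → s = 31.6477

31.6477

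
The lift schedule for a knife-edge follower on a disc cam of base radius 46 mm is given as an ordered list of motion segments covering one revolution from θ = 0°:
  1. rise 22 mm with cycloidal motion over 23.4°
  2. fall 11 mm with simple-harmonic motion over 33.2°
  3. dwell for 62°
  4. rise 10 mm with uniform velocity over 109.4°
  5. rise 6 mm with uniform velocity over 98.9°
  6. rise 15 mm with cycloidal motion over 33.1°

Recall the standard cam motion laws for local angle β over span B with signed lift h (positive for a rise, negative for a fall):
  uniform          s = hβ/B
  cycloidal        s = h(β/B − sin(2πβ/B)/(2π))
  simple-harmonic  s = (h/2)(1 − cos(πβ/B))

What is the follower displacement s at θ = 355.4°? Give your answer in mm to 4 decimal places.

seg 1 [0°–23.4°] cycloidal, h=22: full span → s += 22 → s = 22.0000
seg 2 [23.4°–56.6°] simple-harmonic, h=-11: full span → s += -11 → s = 11.0000
seg 3 [56.6°–118.6°] dwell: s stays 11.0000
seg 4 [118.6°–228°] uniform, h=10: full span → s += 10 → s = 21.0000
seg 5 [228°–326.9°] uniform, h=6: full span → s += 6 → s = 27.0000
seg 6 [326.9°–360°] cycloidal, h=15: θ=355.4° here. β=28.5, B=33.1. 15·(0.8610 − sin(2π·0.8610)/(2π)) = 14.7450 → s = 41.7450

41.7450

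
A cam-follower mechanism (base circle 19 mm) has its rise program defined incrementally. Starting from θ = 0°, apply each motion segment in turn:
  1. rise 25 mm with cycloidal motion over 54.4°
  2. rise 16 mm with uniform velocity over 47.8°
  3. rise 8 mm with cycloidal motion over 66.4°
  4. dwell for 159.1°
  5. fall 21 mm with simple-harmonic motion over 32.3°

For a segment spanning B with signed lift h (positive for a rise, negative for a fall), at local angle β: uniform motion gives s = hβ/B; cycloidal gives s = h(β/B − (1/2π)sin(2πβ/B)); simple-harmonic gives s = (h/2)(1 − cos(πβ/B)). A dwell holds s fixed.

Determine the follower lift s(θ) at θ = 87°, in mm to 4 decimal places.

seg 1 [0°–54.4°] cycloidal, h=25: full span → s += 25 → s = 25.0000
seg 2 [54.4°–102.2°] uniform, h=16: θ=87° here. β=32.6, B=47.8. 16·32.6/47.8 = 10.9121 → s = 35.9121

35.9121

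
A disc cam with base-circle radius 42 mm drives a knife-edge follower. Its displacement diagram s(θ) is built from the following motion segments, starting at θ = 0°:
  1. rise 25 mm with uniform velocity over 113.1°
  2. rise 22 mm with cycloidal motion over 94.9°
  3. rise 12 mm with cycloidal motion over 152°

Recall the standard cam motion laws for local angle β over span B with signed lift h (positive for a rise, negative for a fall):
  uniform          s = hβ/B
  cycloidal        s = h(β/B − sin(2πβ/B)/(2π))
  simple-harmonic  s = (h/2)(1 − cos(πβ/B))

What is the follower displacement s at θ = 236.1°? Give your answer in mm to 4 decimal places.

seg 1 [0°–113.1°] uniform, h=25: full span → s += 25 → s = 25.0000
seg 2 [113.1°–208°] cycloidal, h=22: full span → s += 22 → s = 47.0000
seg 3 [208°–360°] cycloidal, h=12: θ=236.1° here. β=28.1, B=152. 12·(0.1849 − sin(2π·0.1849)/(2π)) = 0.4663 → s = 47.4663

47.4663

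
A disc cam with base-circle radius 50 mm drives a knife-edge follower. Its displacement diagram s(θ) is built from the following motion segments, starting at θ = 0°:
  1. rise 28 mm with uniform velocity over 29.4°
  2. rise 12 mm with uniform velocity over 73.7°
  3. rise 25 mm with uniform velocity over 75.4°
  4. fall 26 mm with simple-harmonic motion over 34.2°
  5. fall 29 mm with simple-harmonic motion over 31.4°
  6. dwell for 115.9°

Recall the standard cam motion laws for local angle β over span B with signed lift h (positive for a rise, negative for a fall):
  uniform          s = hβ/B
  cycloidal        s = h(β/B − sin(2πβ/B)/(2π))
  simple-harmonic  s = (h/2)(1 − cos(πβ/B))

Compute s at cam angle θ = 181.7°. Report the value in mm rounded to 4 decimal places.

seg 1 [0°–29.4°] uniform, h=28: full span → s += 28 → s = 28.0000
seg 2 [29.4°–103.1°] uniform, h=12: full span → s += 12 → s = 40.0000
seg 3 [103.1°–178.5°] uniform, h=25: full span → s += 25 → s = 65.0000
seg 4 [178.5°–212.7°] simple-harmonic, h=-26: θ=181.7° here. β=3.2, B=34.2. -26/2·(1 − cos(π·0.0936)) = -0.5576 → s = 64.4424

64.4424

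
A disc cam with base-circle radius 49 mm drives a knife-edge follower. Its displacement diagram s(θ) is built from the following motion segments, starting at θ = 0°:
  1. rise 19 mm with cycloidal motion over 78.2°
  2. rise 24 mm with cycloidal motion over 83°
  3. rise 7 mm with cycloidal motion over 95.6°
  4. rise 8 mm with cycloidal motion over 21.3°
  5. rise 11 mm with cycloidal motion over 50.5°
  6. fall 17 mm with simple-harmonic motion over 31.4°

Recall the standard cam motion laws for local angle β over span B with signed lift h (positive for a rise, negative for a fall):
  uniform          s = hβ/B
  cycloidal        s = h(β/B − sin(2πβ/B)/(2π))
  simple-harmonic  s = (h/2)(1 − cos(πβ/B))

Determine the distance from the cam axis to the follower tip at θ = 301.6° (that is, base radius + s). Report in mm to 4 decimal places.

seg 1 [0°–78.2°] cycloidal, h=19: full span → s += 19 → s = 19.0000
seg 2 [78.2°–161.2°] cycloidal, h=24: full span → s += 24 → s = 43.0000
seg 3 [161.2°–256.8°] cycloidal, h=7: full span → s += 7 → s = 50.0000
seg 4 [256.8°–278.1°] cycloidal, h=8: full span → s += 8 → s = 58.0000
seg 5 [278.1°–328.6°] cycloidal, h=11: θ=301.6° here. β=23.5, B=50.5. 11·(0.4653 − sin(2π·0.4653)/(2π)) = 4.7406 → s = 62.7406
radial distance = base radius + s = 49 + 62.7406 = 111.7406

111.7406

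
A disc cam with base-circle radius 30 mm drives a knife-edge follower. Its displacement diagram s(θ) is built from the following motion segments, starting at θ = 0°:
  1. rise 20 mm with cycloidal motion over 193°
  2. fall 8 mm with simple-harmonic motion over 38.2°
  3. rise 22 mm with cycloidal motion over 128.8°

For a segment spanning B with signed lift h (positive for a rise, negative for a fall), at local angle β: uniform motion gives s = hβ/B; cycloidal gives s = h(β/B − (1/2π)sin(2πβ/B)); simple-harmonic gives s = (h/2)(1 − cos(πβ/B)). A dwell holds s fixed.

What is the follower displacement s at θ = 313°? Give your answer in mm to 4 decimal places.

seg 1 [0°–193°] cycloidal, h=20: full span → s += 20 → s = 20.0000
seg 2 [193°–231.2°] simple-harmonic, h=-8: full span → s += -8 → s = 12.0000
seg 3 [231.2°–360°] cycloidal, h=22: θ=313° here. β=81.8, B=128.8. 22·(0.6351 − sin(2π·0.6351)/(2π)) = 16.5999 → s = 28.5999

28.5999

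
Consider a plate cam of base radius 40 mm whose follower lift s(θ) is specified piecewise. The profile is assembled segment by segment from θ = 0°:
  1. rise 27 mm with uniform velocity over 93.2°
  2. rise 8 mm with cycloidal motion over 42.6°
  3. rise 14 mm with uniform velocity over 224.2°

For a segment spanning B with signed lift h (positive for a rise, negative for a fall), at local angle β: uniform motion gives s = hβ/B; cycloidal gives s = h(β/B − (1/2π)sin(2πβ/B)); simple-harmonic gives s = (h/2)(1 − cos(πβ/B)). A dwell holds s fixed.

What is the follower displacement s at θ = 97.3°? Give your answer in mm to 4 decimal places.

seg 1 [0°–93.2°] uniform, h=27: full span → s += 27 → s = 27.0000
seg 2 [93.2°–135.8°] cycloidal, h=8: θ=97.3° here. β=4.1, B=42.6. 8·(0.0962 − sin(2π·0.0962)/(2π)) = 0.0461 → s = 27.0461

27.0461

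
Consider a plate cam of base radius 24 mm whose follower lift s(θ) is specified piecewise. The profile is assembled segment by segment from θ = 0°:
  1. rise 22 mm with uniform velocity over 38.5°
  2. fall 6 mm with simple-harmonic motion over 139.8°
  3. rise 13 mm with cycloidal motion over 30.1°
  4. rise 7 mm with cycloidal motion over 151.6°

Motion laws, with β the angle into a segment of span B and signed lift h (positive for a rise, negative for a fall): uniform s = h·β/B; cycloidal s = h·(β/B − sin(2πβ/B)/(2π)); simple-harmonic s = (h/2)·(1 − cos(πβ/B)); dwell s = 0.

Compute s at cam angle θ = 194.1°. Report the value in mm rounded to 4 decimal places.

seg 1 [0°–38.5°] uniform, h=22: full span → s += 22 → s = 22.0000
seg 2 [38.5°–178.3°] simple-harmonic, h=-6: full span → s += -6 → s = 16.0000
seg 3 [178.3°–208.4°] cycloidal, h=13: θ=194.1° here. β=15.8, B=30.1. 13·(0.5249 − sin(2π·0.5249)/(2π)) = 7.1465 → s = 23.1465

23.1465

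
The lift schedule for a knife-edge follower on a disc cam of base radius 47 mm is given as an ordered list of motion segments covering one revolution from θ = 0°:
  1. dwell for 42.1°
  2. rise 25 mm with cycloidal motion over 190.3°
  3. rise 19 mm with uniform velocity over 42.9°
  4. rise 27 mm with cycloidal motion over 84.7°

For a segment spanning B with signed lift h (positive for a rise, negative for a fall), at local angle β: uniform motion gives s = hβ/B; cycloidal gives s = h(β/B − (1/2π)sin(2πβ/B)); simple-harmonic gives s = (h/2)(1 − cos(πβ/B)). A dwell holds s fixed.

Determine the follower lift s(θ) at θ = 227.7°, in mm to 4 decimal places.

seg 1 [0°–42.1°] dwell: s stays 0.0000
seg 2 [42.1°–232.4°] cycloidal, h=25: θ=227.7° here. β=185.6, B=190.3. 25·(0.9753 − sin(2π·0.9753)/(2π)) = 24.9975 → s = 24.9975

24.9975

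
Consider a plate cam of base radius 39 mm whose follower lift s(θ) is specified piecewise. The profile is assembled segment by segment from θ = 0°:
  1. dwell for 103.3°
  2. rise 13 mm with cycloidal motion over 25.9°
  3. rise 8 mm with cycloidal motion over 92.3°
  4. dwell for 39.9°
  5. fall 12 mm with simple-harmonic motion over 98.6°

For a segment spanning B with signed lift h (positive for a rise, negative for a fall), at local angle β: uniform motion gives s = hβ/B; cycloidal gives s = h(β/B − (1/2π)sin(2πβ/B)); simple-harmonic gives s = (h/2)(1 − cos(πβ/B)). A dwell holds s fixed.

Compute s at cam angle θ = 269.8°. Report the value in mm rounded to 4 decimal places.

seg 1 [0°–103.3°] dwell: s stays 0.0000
seg 2 [103.3°–129.2°] cycloidal, h=13: full span → s += 13 → s = 13.0000
seg 3 [129.2°–221.5°] cycloidal, h=8: full span → s += 8 → s = 21.0000
seg 4 [221.5°–261.4°] dwell: s stays 21.0000
seg 5 [261.4°–360°] simple-harmonic, h=-12: θ=269.8° here. β=8.4, B=98.6. -12/2·(1 − cos(π·0.0852)) = -0.2136 → s = 20.7864

20.7864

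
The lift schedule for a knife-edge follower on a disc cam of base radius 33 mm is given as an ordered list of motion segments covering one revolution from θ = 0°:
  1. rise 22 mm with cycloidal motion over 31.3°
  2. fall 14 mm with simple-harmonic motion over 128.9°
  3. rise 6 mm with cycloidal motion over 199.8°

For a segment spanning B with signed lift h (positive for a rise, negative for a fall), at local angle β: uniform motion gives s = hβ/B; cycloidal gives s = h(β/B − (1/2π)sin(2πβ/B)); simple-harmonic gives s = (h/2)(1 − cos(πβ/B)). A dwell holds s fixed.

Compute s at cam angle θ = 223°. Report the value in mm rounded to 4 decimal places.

seg 1 [0°–31.3°] cycloidal, h=22: full span → s += 22 → s = 22.0000
seg 2 [31.3°–160.2°] simple-harmonic, h=-14: full span → s += -14 → s = 8.0000
seg 3 [160.2°–360°] cycloidal, h=6: θ=223° here. β=62.8, B=199.8. 6·(0.3143 − sin(2π·0.3143)/(2π)) = 1.0079 → s = 9.0079

9.0079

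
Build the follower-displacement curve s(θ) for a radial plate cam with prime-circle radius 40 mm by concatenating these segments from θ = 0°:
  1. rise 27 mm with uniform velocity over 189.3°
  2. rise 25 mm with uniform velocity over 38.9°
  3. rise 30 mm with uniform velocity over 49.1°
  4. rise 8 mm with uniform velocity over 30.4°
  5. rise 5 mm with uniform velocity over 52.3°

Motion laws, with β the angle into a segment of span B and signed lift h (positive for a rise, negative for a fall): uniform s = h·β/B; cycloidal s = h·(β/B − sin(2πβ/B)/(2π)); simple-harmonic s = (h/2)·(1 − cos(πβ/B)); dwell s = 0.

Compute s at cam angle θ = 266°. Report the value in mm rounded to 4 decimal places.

seg 1 [0°–189.3°] uniform, h=27: full span → s += 27 → s = 27.0000
seg 2 [189.3°–228.2°] uniform, h=25: full span → s += 25 → s = 52.0000
seg 3 [228.2°–277.3°] uniform, h=30: θ=266° here. β=37.8, B=49.1. 30·37.8/49.1 = 23.0957 → s = 75.0957

75.0957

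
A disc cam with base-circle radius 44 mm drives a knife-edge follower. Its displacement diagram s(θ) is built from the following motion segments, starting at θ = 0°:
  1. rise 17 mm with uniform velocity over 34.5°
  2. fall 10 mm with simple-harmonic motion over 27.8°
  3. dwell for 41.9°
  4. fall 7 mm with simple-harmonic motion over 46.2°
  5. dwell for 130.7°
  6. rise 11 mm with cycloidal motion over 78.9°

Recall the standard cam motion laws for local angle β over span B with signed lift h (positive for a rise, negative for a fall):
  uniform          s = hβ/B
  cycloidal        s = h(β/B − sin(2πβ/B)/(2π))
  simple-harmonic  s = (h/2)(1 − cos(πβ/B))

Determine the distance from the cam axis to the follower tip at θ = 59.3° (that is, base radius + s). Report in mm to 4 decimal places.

seg 1 [0°–34.5°] uniform, h=17: full span → s += 17 → s = 17.0000
seg 2 [34.5°–62.3°] simple-harmonic, h=-10: θ=59.3° here. β=24.8, B=27.8. -10/2·(1 − cos(π·0.8921)) = -9.7154 → s = 7.2846
radial distance = base radius + s = 44 + 7.2846 = 51.2846

51.2846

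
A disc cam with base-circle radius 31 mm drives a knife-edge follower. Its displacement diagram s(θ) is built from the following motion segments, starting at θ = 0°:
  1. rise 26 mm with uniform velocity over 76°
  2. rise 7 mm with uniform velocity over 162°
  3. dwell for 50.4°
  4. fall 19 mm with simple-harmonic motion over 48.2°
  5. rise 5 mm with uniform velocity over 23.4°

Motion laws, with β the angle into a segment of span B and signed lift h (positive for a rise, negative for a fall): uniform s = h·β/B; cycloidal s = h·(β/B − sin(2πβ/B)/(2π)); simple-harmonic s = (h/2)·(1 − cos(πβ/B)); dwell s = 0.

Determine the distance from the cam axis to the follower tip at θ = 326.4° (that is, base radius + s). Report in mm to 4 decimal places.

seg 1 [0°–76°] uniform, h=26: full span → s += 26 → s = 26.0000
seg 2 [76°–238°] uniform, h=7: full span → s += 7 → s = 33.0000
seg 3 [238°–288.4°] dwell: s stays 33.0000
seg 4 [288.4°–336.6°] simple-harmonic, h=-19: θ=326.4° here. β=38, B=48.2. -19/2·(1 − cos(π·0.7884)) = -16.9768 → s = 16.0232
radial distance = base radius + s = 31 + 16.0232 = 47.0232

47.0232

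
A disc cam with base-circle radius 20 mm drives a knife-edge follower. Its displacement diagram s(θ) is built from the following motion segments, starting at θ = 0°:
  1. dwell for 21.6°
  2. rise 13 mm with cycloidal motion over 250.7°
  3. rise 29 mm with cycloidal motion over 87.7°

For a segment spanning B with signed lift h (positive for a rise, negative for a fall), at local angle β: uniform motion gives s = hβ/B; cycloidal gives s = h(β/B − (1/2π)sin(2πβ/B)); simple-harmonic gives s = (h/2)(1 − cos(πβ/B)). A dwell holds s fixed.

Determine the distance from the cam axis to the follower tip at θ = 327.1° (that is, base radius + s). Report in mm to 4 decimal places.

seg 1 [0°–21.6°] dwell: s stays 0.0000
seg 2 [21.6°–272.3°] cycloidal, h=13: full span → s += 13 → s = 13.0000
seg 3 [272.3°–360°] cycloidal, h=29: θ=327.1° here. β=54.8, B=87.7. 29·(0.6249 − sin(2π·0.6249)/(2π)) = 21.3816 → s = 34.3816
radial distance = base radius + s = 20 + 34.3816 = 54.3816

54.3816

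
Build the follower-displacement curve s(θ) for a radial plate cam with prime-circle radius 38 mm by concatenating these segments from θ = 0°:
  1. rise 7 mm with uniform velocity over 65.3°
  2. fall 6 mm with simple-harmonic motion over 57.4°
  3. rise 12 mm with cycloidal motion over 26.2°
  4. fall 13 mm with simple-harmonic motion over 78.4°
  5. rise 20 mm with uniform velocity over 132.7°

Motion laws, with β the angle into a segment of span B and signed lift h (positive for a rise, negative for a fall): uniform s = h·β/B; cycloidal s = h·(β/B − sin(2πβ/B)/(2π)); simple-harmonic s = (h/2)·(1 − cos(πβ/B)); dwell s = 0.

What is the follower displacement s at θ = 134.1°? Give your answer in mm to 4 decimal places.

seg 1 [0°–65.3°] uniform, h=7: full span → s += 7 → s = 7.0000
seg 2 [65.3°–122.7°] simple-harmonic, h=-6: full span → s += -6 → s = 1.0000
seg 3 [122.7°–148.9°] cycloidal, h=12: θ=134.1° here. β=11.4, B=26.2. 12·(0.4351 − sin(2π·0.4351)/(2π)) = 4.4641 → s = 5.4641

5.4641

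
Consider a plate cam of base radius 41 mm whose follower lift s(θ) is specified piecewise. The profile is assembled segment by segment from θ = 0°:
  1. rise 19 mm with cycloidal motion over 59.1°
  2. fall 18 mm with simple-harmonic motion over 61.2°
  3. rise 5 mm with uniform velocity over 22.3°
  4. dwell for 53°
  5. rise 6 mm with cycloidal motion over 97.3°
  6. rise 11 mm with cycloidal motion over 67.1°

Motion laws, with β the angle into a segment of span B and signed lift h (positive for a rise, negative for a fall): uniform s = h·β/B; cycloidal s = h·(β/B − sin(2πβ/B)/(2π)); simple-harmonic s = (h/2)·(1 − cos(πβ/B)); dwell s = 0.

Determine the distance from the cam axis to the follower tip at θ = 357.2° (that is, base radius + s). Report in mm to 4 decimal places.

seg 1 [0°–59.1°] cycloidal, h=19: full span → s += 19 → s = 19.0000
seg 2 [59.1°–120.3°] simple-harmonic, h=-18: full span → s += -18 → s = 1.0000
seg 3 [120.3°–142.6°] uniform, h=5: full span → s += 5 → s = 6.0000
seg 4 [142.6°–195.6°] dwell: s stays 6.0000
seg 5 [195.6°–292.9°] cycloidal, h=6: full span → s += 6 → s = 12.0000
seg 6 [292.9°–360°] cycloidal, h=11: θ=357.2° here. β=64.3, B=67.1. 11·(0.9583 − sin(2π·0.9583)/(2π)) = 10.9948 → s = 22.9948
radial distance = base radius + s = 41 + 22.9948 = 63.9948

63.9948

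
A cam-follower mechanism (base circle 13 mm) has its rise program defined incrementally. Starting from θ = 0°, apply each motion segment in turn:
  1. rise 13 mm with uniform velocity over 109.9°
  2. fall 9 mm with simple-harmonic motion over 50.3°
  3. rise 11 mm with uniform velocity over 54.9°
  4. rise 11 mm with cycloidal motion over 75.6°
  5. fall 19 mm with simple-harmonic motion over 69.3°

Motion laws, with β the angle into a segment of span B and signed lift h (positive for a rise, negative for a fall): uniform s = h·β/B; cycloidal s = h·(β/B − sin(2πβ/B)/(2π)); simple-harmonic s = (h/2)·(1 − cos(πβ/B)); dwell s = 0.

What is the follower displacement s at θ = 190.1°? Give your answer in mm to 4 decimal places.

seg 1 [0°–109.9°] uniform, h=13: full span → s += 13 → s = 13.0000
seg 2 [109.9°–160.2°] simple-harmonic, h=-9: full span → s += -9 → s = 4.0000
seg 3 [160.2°–215.1°] uniform, h=11: θ=190.1° here. β=29.9, B=54.9. 11·29.9/54.9 = 5.9909 → s = 9.9909

9.9909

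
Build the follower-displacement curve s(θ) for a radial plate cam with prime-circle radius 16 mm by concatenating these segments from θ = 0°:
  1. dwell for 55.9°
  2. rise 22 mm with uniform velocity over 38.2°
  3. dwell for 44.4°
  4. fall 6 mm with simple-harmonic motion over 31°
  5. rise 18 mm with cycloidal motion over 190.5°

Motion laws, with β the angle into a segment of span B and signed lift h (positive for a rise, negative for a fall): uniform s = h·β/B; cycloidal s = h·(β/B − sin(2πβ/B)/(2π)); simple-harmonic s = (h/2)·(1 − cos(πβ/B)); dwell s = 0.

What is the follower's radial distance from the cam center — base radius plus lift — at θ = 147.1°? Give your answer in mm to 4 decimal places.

seg 1 [0°–55.9°] dwell: s stays 0.0000
seg 2 [55.9°–94.1°] uniform, h=22: full span → s += 22 → s = 22.0000
seg 3 [94.1°–138.5°] dwell: s stays 22.0000
seg 4 [138.5°–169.5°] simple-harmonic, h=-6: θ=147.1° here. β=8.6, B=31. -6/2·(1 − cos(π·0.2774)) = -1.0691 → s = 20.9309
radial distance = base radius + s = 16 + 20.9309 = 36.9309

36.9309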